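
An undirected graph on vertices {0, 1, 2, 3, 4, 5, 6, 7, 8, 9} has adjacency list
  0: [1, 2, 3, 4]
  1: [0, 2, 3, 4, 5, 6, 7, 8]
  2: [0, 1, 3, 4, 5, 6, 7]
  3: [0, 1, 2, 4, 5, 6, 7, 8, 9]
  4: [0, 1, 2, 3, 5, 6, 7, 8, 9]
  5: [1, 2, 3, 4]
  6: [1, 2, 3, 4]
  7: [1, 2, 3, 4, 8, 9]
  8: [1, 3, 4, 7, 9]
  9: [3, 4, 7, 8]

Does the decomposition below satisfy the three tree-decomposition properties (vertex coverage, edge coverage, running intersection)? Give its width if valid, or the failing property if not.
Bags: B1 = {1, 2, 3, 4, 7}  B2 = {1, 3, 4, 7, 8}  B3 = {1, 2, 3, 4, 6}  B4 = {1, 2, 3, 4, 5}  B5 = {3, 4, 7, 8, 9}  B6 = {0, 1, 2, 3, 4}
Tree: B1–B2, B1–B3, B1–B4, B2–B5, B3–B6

Vertex coverage: the bags together contain {0, 1, 2, 3, 4, 5, 6, 7, 8, 9}, the full vertex set. Edge coverage: each edge of G has both endpoints in at least one bag. Running intersection: for every vertex, the bags containing it form a connected subtree. All three properties hold, so this is a valid tree decomposition of width max|bag| − 1 = 4, and hence tw(G) ≤ 4.

Yes; width 4.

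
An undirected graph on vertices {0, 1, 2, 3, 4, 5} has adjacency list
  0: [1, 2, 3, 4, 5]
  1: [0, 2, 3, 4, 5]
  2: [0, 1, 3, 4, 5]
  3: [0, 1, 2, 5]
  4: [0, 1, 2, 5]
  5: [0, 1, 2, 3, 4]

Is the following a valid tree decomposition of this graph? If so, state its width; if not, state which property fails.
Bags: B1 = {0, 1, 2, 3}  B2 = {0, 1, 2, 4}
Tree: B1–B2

No — vertex 5 appears in no bag.

A tree decomposition must satisfy three properties: every vertex lies in some bag; for every edge, both endpoints lie together in some bag; and for every vertex, the bags containing it form a connected subtree. Here vertex 5 appears in no bag, so the decomposition is invalid.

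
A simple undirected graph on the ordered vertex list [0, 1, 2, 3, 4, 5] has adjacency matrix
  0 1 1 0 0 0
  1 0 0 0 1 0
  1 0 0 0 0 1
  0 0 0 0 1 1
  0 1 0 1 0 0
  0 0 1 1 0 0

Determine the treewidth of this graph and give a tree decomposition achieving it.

Treewidth 2.
One optimal decomposition is:
Bags: B1 = {0, 2, 5}  B2 = {0, 1, 5}  B3 = {1, 4, 5}  B4 = {3, 4, 5}
Tree: B1–B2, B2–B3, B3–B4

The largest bag has 3 vertices, giving width 2; this decomposition certifies tw(G) ≤ 2. The edges 5–2–0–1–4–3–5 form a cycle, so G is not a tree and its treewidth is at least 2. Therefore the treewidth is 2.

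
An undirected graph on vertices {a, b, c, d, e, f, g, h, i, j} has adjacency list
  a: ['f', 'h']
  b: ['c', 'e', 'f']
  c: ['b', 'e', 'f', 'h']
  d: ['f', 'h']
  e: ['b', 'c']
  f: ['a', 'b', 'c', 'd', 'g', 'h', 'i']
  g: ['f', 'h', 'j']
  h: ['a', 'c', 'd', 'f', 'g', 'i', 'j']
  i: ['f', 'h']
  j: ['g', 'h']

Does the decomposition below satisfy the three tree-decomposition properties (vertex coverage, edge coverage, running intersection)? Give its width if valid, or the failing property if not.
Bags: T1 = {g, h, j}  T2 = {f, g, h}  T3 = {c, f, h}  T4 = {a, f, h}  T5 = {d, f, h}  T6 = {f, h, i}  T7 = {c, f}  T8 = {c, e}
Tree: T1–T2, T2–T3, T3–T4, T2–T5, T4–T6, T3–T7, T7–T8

A tree decomposition must satisfy three properties: every vertex lies in some bag; for every edge, both endpoints lie together in some bag; and for every vertex, the bags containing it form a connected subtree. Here vertex b appears in no bag, so the decomposition is invalid.

No — vertex b appears in no bag.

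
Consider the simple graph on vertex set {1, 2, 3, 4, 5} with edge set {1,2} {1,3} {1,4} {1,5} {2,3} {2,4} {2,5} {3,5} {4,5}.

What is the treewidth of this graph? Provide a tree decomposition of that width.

Treewidth 3.
Bags: B1 = {1, 2, 3, 5}  B2 = {1, 2, 4, 5}
Tree: B1–B2

Each bag holds 4 vertices, so the decomposition has width 3, which upper-bounds the treewidth. On the other hand G contains the 4-clique {1, 2, 3, 5}. A clique must lie in a single bag of any decomposition, so no decomposition can have width below 3. Hence tw(G) = 3 exactly.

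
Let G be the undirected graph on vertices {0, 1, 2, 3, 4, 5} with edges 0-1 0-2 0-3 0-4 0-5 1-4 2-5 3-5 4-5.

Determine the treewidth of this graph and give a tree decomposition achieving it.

Treewidth 2.
One such decomposition:
Bags: B1 = {0, 4, 5}  B2 = {0, 3, 5}  B3 = {0, 2, 5}  B4 = {0, 1, 4}
Tree: B1–B2, B2–B3, B1–B4

Each bag holds 3 vertices, so the decomposition has width 2, which upper-bounds the treewidth. On the other hand G contains the 3-clique {0, 1, 4}. A clique must lie in a single bag of any decomposition, so no decomposition can have width below 2. Therefore the treewidth is 2.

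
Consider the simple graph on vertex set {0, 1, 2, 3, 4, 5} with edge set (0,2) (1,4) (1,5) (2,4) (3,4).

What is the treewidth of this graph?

1

A width-1 tree decomposition is:
Bags: B1 = {3, 4}  B2 = {1, 4}  B3 = {2, 4}  B4 = {0, 2}  B5 = {1, 5}
Tree: B1–B2, B1–B3, B3–B4, B2–B5
Each bag holds 2 vertices, so the decomposition has width 1, which upper-bounds the treewidth. G has an edge, so its treewidth is at least 1. The upper and lower bounds meet at 1, so that is the treewidth.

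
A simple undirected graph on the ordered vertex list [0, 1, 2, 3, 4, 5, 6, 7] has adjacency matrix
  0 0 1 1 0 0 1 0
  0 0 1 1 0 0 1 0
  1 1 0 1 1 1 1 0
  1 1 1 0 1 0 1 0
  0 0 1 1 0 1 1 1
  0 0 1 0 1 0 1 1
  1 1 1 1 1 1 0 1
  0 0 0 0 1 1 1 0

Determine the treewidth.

3

A width-3 tree decomposition is:
Bags: B1 = {2, 3, 4, 6}  B2 = {1, 2, 3, 6}  B3 = {2, 4, 5, 6}  B4 = {4, 5, 6, 7}  B5 = {0, 2, 3, 6}
Tree: B1–B2, B1–B3, B3–B4, B2–B5
The largest bag has 4 vertices, giving width 3; this decomposition certifies tw(G) ≤ 3. On the other hand G contains the 4-clique {0, 2, 3, 6}. A clique must lie in a single bag of any decomposition, so no decomposition can have width below 3. Combining the bounds, tw(G) = 3.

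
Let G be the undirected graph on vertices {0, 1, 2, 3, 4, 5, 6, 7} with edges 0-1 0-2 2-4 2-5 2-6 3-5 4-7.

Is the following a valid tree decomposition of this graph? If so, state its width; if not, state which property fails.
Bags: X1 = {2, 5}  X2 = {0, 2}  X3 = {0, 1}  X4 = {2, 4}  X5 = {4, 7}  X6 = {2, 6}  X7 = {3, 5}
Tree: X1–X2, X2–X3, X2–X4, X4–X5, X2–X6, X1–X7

Yes; width 1.

Vertex coverage: the bags together contain {0, 1, 2, 3, 4, 5, 6, 7}, the full vertex set. Edge coverage: each edge of G has both endpoints in at least one bag. Running intersection: for every vertex, the bags containing it form a connected subtree. All three properties hold, so this is a valid tree decomposition of width max|bag| − 1 = 1, and hence tw(G) ≤ 1.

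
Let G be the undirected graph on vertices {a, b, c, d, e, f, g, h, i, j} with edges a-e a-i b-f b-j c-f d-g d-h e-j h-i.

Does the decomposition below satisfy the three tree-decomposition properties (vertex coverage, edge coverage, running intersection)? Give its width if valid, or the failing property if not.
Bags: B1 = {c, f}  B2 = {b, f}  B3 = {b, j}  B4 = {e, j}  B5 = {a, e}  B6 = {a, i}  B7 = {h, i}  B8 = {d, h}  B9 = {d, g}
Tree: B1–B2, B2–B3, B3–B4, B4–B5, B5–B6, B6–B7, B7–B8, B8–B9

Yes; width 1.

Every vertex of G appears in some bag (union = {a, b, c, d, e, f, g, h, i, j}); every edge is covered by a bag; and for each vertex v the set of bags containing v is connected in the bag tree. The decomposition is therefore valid. The largest bag has 2 vertices, so the width is 1.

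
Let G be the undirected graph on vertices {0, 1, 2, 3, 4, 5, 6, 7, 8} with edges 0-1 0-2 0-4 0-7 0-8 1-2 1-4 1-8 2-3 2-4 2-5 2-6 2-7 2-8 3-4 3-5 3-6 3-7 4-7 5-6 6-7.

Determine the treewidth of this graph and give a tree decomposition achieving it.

Treewidth 3.
Bags: B1 = {0, 2, 4, 7}  B2 = {0, 1, 2, 4}  B3 = {2, 3, 4, 7}  B4 = {2, 3, 6, 7}  B5 = {2, 3, 5, 6}  B6 = {0, 1, 2, 8}
Tree: B1–B2, B1–B3, B3–B4, B4–B5, B2–B6

Every bag has size at most 4, so the width is 4 − 1 = 3 and tw(G) ≤ 3. On the other hand G contains the 4-clique {0, 1, 2, 8}. A clique must lie in a single bag of any decomposition, so no decomposition can have width below 3. Hence tw(G) = 3 exactly.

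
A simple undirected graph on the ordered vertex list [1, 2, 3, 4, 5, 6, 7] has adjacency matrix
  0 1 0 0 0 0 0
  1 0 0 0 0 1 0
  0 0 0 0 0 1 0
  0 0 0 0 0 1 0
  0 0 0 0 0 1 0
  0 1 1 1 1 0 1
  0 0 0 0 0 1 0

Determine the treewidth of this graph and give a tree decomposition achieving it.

Treewidth 1.
One optimal decomposition is:
Bags: B1 = {5, 6}  B2 = {2, 6}  B3 = {6, 7}  B4 = {1, 2}  B5 = {3, 6}  B6 = {4, 6}
Tree: B1–B2, B1–B3, B2–B4, B3–B5, B2–B6

The largest bag has 2 vertices, giving width 1; this decomposition certifies tw(G) ≤ 1. Since G has at least one edge (e.g. 6–5), it is not an edgeless graph, so tw(G) ≥ 1. Therefore the treewidth is 1.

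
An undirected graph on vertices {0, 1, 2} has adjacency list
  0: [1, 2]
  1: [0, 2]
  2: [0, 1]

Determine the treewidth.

2

A width-2 tree decomposition is:
Bags: B1 = {0, 1, 2}
Tree: (single bag)
With just one bag of size 3, the width is 3 − 1 = 2, so tw(G) ≤ 2. Conversely, {0, 1, 2} is a clique of size 3, and the vertices of any clique must share a bag in every tree decomposition; so some bag has ≥ 3 vertices and tw(G) ≥ 2. Therefore the treewidth is 2.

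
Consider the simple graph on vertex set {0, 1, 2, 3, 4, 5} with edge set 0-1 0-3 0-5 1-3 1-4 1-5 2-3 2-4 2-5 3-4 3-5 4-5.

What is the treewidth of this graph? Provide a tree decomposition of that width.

Treewidth 3.
One such decomposition:
Bags: B1 = {1, 3, 4, 5}  B2 = {2, 3, 4, 5}  B3 = {0, 1, 3, 5}
Tree: B1–B2, B1–B3

The largest bag has 4 vertices, giving width 3; this decomposition certifies tw(G) ≤ 3. On the other hand G contains the 4-clique {0, 1, 3, 5}. A clique must lie in a single bag of any decomposition, so no decomposition can have width below 3. Combining the bounds, tw(G) = 3.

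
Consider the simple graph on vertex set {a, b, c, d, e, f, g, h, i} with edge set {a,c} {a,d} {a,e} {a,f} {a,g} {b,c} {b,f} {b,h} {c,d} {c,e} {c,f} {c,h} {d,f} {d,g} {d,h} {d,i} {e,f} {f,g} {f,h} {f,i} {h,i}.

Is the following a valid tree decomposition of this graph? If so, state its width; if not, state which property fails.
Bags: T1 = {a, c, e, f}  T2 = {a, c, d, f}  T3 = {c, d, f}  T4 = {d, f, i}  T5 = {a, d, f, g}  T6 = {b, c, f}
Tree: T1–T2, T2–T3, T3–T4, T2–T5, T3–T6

A tree decomposition must satisfy three properties: every vertex lies in some bag; for every edge, both endpoints lie together in some bag; and for every vertex, the bags containing it form a connected subtree. Here vertex h appears in no bag, so the decomposition is invalid.

No — vertex h appears in no bag.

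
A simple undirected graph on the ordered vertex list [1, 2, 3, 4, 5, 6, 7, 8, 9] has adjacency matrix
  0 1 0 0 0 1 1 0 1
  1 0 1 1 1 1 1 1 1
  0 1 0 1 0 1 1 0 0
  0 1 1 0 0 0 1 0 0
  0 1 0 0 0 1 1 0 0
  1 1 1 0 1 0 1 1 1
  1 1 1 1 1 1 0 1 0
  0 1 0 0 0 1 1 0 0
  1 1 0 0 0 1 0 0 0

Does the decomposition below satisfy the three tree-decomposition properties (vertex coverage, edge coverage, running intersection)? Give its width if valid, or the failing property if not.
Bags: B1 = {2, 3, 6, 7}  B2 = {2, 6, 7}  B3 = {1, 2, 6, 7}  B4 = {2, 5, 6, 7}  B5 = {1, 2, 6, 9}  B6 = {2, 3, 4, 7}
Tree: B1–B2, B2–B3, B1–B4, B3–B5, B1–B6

A tree decomposition must satisfy three properties: every vertex lies in some bag; for every edge, both endpoints lie together in some bag; and for every vertex, the bags containing it form a connected subtree. Here vertex 8 appears in no bag, so the decomposition is invalid.

No — vertex 8 appears in no bag.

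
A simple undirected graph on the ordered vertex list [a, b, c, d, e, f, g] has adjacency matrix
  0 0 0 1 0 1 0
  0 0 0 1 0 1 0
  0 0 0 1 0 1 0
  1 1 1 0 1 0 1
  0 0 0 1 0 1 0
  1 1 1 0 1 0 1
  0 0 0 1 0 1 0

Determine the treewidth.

A width-2 tree decomposition is:
Bags: B1 = {d, f, g}  B2 = {c, d, f}  B3 = {b, d, f}  B4 = {d, e, f}  B5 = {a, d, f}
Tree: B1–B2, B2–B3, B3–B4, B4–B5
The largest bag has 3 vertices, giving width 2; this decomposition certifies tw(G) ≤ 2. Since d–g–f–c–d is a cycle in G, G is not acyclic. Forests are exactly the graphs of treewidth ≤ 1, so tw(G) ≥ 2. Therefore the treewidth is 2.

2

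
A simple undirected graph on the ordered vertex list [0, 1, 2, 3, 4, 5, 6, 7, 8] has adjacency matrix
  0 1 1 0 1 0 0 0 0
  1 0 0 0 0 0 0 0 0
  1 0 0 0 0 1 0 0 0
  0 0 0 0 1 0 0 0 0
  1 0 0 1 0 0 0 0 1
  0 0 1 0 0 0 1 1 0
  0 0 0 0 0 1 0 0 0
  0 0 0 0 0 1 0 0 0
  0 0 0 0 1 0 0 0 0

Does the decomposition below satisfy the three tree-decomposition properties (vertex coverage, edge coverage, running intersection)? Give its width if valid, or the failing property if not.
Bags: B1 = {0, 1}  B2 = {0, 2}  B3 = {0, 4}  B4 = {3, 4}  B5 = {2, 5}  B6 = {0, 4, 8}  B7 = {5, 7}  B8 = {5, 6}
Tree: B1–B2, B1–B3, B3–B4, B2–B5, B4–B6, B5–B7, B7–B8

A tree decomposition must satisfy three properties: every vertex lies in some bag; for every edge, both endpoints lie together in some bag; and for every vertex, the bags containing it form a connected subtree. Here bags containing vertex 0 are not connected in the tree, so the decomposition is invalid.

No — bags containing vertex 0 are not connected in the tree.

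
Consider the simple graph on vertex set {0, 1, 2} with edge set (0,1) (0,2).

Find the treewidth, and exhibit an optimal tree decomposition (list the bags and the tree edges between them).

The largest bag has 2 vertices, giving width 1; this decomposition certifies tw(G) ≤ 1. G has an edge, so its treewidth is at least 1. Combining the bounds, tw(G) = 1.

Treewidth 1.
Bags: B1 = {0, 1}  B2 = {0, 2}
Tree: B1–B2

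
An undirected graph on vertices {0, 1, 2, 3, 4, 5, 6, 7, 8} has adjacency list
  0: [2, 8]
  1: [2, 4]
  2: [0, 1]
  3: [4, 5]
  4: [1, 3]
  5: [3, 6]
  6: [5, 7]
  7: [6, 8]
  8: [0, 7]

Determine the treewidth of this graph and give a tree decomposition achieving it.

Treewidth 2.
Bags: B1 = {5, 6, 7}  B2 = {5, 7, 8}  B3 = {0, 5, 8}  B4 = {0, 2, 5}  B5 = {1, 2, 5}  B6 = {1, 4, 5}  B7 = {3, 4, 5}
Tree: B1–B2, B2–B3, B3–B4, B4–B5, B5–B6, B6–B7

Each bag holds 3 vertices, so the decomposition has width 2, which upper-bounds the treewidth. For the lower bound, G contains the cycle 5–6–7–8–0–2–1–4–3–5, so G is not a forest; only forests have treewidth ≤ 1, hence tw(G) ≥ 2. The upper and lower bounds meet at 2, so that is the treewidth.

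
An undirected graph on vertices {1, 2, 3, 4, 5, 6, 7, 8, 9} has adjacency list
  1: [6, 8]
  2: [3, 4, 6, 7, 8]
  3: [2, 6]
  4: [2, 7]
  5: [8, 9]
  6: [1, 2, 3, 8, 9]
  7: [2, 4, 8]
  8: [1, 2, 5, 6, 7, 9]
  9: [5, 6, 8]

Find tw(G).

A width-2 tree decomposition is:
Bags: B1 = {2, 6, 8}  B2 = {1, 6, 8}  B3 = {2, 3, 6}  B4 = {2, 7, 8}  B5 = {2, 4, 7}  B6 = {6, 8, 9}  B7 = {5, 8, 9}
Tree: B1–B2, B1–B3, B1–B4, B4–B5, B1–B6, B6–B7
The largest bag has 3 vertices, giving width 2; this decomposition certifies tw(G) ≤ 2. On the other hand G contains the 3-clique {5, 8, 9}. A clique must lie in a single bag of any decomposition, so no decomposition can have width below 2. Therefore the treewidth is 2.

2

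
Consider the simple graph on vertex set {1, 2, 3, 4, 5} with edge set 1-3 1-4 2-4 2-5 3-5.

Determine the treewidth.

A width-2 tree decomposition is:
Bags: B1 = {1, 3, 4}  B2 = {2, 3, 4}  B3 = {2, 3, 5}
Tree: B1–B2, B2–B3
Every bag has size at most 3, so the width is 3 − 1 = 2 and tw(G) ≤ 2. For the lower bound, G contains the cycle 3–1–4–2–5–3, so G is not a forest; only forests have treewidth ≤ 1, hence tw(G) ≥ 2. Combining the bounds, tw(G) = 2.

2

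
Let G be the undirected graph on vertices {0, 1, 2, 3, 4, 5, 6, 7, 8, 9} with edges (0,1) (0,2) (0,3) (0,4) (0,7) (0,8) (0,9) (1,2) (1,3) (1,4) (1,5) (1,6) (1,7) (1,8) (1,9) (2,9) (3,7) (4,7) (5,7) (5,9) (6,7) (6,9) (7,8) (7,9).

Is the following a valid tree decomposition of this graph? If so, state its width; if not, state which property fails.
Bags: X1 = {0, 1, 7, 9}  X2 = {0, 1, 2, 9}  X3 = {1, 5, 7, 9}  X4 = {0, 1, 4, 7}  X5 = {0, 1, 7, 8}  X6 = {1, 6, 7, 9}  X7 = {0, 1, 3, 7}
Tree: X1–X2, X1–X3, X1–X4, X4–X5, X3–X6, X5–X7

Every vertex of G appears in some bag (union = {0, 1, 2, 3, 4, 5, 6, 7, 8, 9}); every edge is covered by a bag; and for each vertex v the set of bags containing v is connected in the bag tree. The decomposition is therefore valid. The largest bag has 4 vertices, so the width is 3.

Yes; width 3.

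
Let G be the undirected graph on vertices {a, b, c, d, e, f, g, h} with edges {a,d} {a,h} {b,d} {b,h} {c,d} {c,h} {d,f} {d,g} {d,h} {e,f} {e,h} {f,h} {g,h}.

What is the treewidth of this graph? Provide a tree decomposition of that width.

Treewidth 2.
Bags: B1 = {c, d, h}  B2 = {b, d, h}  B3 = {a, d, h}  B4 = {d, f, h}  B5 = {d, g, h}  B6 = {e, f, h}
Tree: B1–B2, B2–B3, B1–B4, B4–B5, B4–B6

Every bag has size at most 3, so the width is 3 − 1 = 2 and tw(G) ≤ 2. For the lower bound, the 3 vertices {d, f, h} are pairwise adjacent, and any tree decomposition puts a clique entirely inside one bag — forcing width ≥ 2. Combining the bounds, tw(G) = 2.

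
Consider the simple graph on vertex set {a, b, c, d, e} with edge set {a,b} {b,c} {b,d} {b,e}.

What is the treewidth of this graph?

A width-1 tree decomposition is:
Bags: B1 = {b, c}  B2 = {b, e}  B3 = {b, d}  B4 = {a, b}
Tree: B1–B2, B2–B3, B2–B4
Each bag holds 2 vertices, so the decomposition has width 1, which upper-bounds the treewidth. Any graph with an edge has treewidth ≥ 1, and G has the edge b–c. Hence tw(G) = 1 exactly.

1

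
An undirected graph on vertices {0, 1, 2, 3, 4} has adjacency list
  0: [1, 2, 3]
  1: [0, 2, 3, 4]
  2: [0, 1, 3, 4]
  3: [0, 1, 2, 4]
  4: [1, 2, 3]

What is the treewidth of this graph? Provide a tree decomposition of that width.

Treewidth 3.
One such decomposition:
Bags: B1 = {0, 1, 2, 3}  B2 = {1, 2, 3, 4}
Tree: B1–B2

The largest bag has 4 vertices, giving width 3; this decomposition certifies tw(G) ≤ 3. For the lower bound, the 4 vertices {0, 1, 2, 3} are pairwise adjacent, and any tree decomposition puts a clique entirely inside one bag — forcing width ≥ 3. The upper and lower bounds meet at 3, so that is the treewidth.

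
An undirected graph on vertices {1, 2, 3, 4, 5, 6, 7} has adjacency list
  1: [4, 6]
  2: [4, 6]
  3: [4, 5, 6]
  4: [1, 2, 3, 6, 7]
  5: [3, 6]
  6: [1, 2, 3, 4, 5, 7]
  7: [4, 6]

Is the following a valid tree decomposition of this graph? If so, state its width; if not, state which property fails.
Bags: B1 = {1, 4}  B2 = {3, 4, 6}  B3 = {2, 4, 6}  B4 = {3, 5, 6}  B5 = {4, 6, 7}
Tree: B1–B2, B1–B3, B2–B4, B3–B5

A tree decomposition must satisfy three properties: every vertex lies in some bag; for every edge, both endpoints lie together in some bag; and for every vertex, the bags containing it form a connected subtree. Here edge (6,1) lies in no bag, so the decomposition is invalid.

No — edge (6,1) lies in no bag.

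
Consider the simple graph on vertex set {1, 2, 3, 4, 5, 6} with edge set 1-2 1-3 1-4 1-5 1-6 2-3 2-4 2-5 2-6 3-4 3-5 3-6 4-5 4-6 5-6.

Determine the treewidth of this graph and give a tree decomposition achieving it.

Treewidth 5.
Bags: B1 = {1, 2, 3, 4, 5, 6}
Tree: (single bag)

With just one bag of size 6, the width is 6 − 1 = 5, so tw(G) ≤ 5. For the lower bound, the 6 vertices {1, 2, 3, 4, 5, 6} are pairwise adjacent, and any tree decomposition puts a clique entirely inside one bag — forcing width ≥ 5. Therefore the treewidth is 5.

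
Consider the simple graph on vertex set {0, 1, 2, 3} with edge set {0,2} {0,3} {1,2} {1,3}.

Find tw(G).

2

A width-2 tree decomposition is:
Bags: B1 = {0, 1, 2}  B2 = {0, 1, 3}
Tree: B1–B2
Each bag holds 3 vertices, so the decomposition has width 2, which upper-bounds the treewidth. The edges 0–2–1–3–0 form a cycle, so G is not a tree and its treewidth is at least 2. Combining the bounds, tw(G) = 2.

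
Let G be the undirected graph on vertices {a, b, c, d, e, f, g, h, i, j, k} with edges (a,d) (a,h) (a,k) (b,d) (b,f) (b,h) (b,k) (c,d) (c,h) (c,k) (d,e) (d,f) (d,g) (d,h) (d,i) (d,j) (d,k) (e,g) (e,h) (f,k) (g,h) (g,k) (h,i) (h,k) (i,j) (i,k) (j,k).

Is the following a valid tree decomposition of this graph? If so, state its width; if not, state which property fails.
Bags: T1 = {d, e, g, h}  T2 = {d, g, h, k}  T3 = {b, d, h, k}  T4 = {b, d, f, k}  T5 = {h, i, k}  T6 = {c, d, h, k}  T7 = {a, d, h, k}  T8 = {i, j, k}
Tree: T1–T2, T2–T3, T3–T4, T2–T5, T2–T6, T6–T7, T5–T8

No — edge (d,i) lies in no bag.

A tree decomposition must satisfy three properties: every vertex lies in some bag; for every edge, both endpoints lie together in some bag; and for every vertex, the bags containing it form a connected subtree. Here edge (d,i) lies in no bag, so the decomposition is invalid.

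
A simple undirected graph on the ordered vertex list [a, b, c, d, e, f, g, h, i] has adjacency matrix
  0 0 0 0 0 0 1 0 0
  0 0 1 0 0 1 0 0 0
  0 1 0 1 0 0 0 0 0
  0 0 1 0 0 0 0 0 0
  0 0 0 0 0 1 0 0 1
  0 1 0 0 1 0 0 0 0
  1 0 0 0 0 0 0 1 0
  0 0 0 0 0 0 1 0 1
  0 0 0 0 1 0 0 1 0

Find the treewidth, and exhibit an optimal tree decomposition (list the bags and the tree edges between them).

The largest bag has 2 vertices, giving width 1; this decomposition certifies tw(G) ≤ 1. Since G has at least one edge (e.g. a–g), it is not an edgeless graph, so tw(G) ≥ 1. Therefore the treewidth is 1.

Treewidth 1.
One optimal decomposition is:
Bags: B1 = {a, g}  B2 = {g, h}  B3 = {h, i}  B4 = {e, i}  B5 = {e, f}  B6 = {b, f}  B7 = {b, c}  B8 = {c, d}
Tree: B1–B2, B2–B3, B3–B4, B4–B5, B5–B6, B6–B7, B7–B8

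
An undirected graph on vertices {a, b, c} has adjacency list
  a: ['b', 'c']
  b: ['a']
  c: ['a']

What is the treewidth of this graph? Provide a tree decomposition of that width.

Every bag has size at most 2, so the width is 2 − 1 = 1 and tw(G) ≤ 1. Any graph with an edge has treewidth ≥ 1, and G has the edge a–c. The upper and lower bounds meet at 1, so that is the treewidth.

Treewidth 1.
One optimal decomposition is:
Bags: B1 = {a, c}  B2 = {a, b}
Tree: B1–B2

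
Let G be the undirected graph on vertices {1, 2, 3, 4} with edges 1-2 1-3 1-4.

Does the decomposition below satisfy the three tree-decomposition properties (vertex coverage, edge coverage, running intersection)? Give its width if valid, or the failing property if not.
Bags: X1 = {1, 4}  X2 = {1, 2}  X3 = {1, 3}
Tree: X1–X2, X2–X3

Yes; width 1.

Vertex coverage: the bags together contain {1, 2, 3, 4}, the full vertex set. Edge coverage: each edge of G has both endpoints in at least one bag. Running intersection: for every vertex, the bags containing it form a connected subtree. All three properties hold, so this is a valid tree decomposition of width max|bag| − 1 = 1, and hence tw(G) ≤ 1.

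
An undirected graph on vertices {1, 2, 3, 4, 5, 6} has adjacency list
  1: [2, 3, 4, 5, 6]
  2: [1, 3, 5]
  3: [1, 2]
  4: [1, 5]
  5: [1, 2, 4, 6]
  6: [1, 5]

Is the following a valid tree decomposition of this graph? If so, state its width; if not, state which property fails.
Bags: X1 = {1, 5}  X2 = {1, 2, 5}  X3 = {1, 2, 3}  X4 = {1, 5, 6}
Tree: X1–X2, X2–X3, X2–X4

No — vertex 4 appears in no bag.

A tree decomposition must satisfy three properties: every vertex lies in some bag; for every edge, both endpoints lie together in some bag; and for every vertex, the bags containing it form a connected subtree. Here vertex 4 appears in no bag, so the decomposition is invalid.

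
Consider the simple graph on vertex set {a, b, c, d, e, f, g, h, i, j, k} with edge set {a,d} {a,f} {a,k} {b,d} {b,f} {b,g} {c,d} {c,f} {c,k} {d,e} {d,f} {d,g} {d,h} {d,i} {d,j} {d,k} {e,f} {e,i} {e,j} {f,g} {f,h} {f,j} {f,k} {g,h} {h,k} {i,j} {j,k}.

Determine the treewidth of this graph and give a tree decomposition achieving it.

The largest bag has 4 vertices, giving width 3; this decomposition certifies tw(G) ≤ 3. For the lower bound, the 4 vertices {d, f, g, h} are pairwise adjacent, and any tree decomposition puts a clique entirely inside one bag — forcing width ≥ 3. Therefore the treewidth is 3.

Treewidth 3.
One such decomposition:
Bags: B1 = {d, f, h, k}  B2 = {d, f, j, k}  B3 = {a, d, f, k}  B4 = {d, f, g, h}  B5 = {c, d, f, k}  B6 = {d, e, f, j}  B7 = {b, d, f, g}  B8 = {d, e, i, j}
Tree: B1–B2, B1–B3, B1–B4, B3–B5, B2–B6, B4–B7, B6–B8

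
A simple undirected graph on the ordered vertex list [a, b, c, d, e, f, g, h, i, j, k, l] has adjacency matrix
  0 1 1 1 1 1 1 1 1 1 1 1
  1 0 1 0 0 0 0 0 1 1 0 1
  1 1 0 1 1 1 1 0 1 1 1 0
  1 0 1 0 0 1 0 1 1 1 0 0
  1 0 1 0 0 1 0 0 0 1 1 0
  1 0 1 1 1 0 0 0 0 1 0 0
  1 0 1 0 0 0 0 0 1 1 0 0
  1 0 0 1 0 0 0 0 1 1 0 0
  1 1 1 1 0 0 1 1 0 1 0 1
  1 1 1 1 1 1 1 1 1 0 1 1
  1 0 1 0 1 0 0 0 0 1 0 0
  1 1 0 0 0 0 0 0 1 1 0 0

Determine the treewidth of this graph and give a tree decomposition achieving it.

Each bag holds 5 vertices, so the decomposition has width 4, which upper-bounds the treewidth. For the lower bound, the 5 vertices {a, d, h, i, j} are pairwise adjacent, and any tree decomposition puts a clique entirely inside one bag — forcing width ≥ 4. The upper and lower bounds meet at 4, so that is the treewidth.

Treewidth 4.
One optimal decomposition is:
Bags: B1 = {a, c, d, f, j}  B2 = {a, c, e, f, j}  B3 = {a, c, e, j, k}  B4 = {a, c, d, i, j}  B5 = {a, b, c, i, j}  B6 = {a, b, i, j, l}  B7 = {a, c, g, i, j}  B8 = {a, d, h, i, j}
Tree: B1–B2, B2–B3, B1–B4, B4–B5, B5–B6, B4–B7, B4–B8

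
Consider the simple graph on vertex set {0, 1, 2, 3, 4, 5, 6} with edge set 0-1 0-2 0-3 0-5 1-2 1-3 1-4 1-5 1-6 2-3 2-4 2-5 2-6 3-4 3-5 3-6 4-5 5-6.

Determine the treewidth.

4

A width-4 tree decomposition is:
Bags: B1 = {0, 1, 2, 3, 5}  B2 = {1, 2, 3, 4, 5}  B3 = {1, 2, 3, 5, 6}
Tree: B1–B2, B1–B3
Each bag holds 5 vertices, so the decomposition has width 4, which upper-bounds the treewidth. On the other hand G contains the 5-clique {0, 1, 2, 3, 5}. A clique must lie in a single bag of any decomposition, so no decomposition can have width below 4. Therefore the treewidth is 4.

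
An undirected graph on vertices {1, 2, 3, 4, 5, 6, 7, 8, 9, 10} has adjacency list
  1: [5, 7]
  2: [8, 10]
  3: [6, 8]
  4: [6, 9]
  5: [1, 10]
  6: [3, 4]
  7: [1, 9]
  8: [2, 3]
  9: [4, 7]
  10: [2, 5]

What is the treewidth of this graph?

2

A width-2 tree decomposition is:
Bags: B1 = {1, 7, 9}  B2 = {1, 4, 9}  B3 = {1, 4, 6}  B4 = {1, 3, 6}  B5 = {1, 3, 8}  B6 = {1, 2, 8}  B7 = {1, 2, 10}  B8 = {1, 5, 10}
Tree: B1–B2, B2–B3, B3–B4, B4–B5, B5–B6, B6–B7, B7–B8
Each bag holds 3 vertices, so the decomposition has width 2, which upper-bounds the treewidth. The edges 1–7–9–4–6–3–8–2–10–5–1 form a cycle, so G is not a tree and its treewidth is at least 2. Hence tw(G) = 2 exactly.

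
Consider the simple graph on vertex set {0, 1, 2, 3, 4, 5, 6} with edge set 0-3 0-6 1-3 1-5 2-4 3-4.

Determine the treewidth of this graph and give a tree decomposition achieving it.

Every bag has size at most 2, so the width is 2 − 1 = 1 and tw(G) ≤ 1. Any graph with an edge has treewidth ≥ 1, and G has the edge 3–1. Hence tw(G) = 1 exactly.

Treewidth 1.
Bags: B1 = {1, 3}  B2 = {0, 3}  B3 = {1, 5}  B4 = {3, 4}  B5 = {0, 6}  B6 = {2, 4}
Tree: B1–B2, B1–B3, B1–B4, B2–B5, B4–B6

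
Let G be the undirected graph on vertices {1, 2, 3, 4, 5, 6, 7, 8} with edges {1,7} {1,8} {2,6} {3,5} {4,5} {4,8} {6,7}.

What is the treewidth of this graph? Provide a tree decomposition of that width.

Treewidth 1.
Bags: B1 = {2, 6}  B2 = {6, 7}  B3 = {1, 7}  B4 = {1, 8}  B5 = {4, 8}  B6 = {4, 5}  B7 = {3, 5}
Tree: B1–B2, B2–B3, B3–B4, B4–B5, B5–B6, B6–B7

Each bag holds 2 vertices, so the decomposition has width 1, which upper-bounds the treewidth. Since G has at least one edge (e.g. 2–6), it is not an edgeless graph, so tw(G) ≥ 1. Combining the bounds, tw(G) = 1.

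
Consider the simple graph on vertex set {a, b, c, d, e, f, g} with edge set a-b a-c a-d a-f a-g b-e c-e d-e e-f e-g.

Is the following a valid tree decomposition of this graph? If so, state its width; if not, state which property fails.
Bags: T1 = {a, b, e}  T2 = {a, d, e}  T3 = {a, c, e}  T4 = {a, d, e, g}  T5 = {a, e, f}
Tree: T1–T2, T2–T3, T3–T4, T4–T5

No — bags containing vertex d are not connected in the tree.

A tree decomposition must satisfy three properties: every vertex lies in some bag; for every edge, both endpoints lie together in some bag; and for every vertex, the bags containing it form a connected subtree. Here bags containing vertex d are not connected in the tree, so the decomposition is invalid.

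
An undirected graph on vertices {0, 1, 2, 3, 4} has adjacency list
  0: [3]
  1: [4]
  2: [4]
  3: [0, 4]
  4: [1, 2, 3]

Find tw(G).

A width-1 tree decomposition is:
Bags: B1 = {0, 3}  B2 = {3, 4}  B3 = {1, 4}  B4 = {2, 4}
Tree: B1–B2, B2–B3, B2–B4
Each bag holds 2 vertices, so the decomposition has width 1, which upper-bounds the treewidth. Since G has at least one edge (e.g. 3–0), it is not an edgeless graph, so tw(G) ≥ 1. Therefore the treewidth is 1.

1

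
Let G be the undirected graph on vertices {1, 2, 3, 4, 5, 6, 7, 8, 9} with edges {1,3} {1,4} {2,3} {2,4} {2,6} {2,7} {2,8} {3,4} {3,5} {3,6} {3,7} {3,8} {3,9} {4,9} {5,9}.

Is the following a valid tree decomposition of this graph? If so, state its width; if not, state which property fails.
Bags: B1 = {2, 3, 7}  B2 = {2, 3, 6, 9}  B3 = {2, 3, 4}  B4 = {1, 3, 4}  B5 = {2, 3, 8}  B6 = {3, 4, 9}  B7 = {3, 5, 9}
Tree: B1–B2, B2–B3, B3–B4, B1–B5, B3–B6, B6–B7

No — bags containing vertex 9 are not connected in the tree.

A tree decomposition must satisfy three properties: every vertex lies in some bag; for every edge, both endpoints lie together in some bag; and for every vertex, the bags containing it form a connected subtree. Here bags containing vertex 9 are not connected in the tree, so the decomposition is invalid.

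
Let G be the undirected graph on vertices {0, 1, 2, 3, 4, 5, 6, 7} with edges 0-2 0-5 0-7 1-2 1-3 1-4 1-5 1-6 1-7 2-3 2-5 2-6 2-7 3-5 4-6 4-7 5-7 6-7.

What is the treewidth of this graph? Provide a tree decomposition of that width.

Treewidth 3.
One such decomposition:
Bags: B1 = {1, 2, 5, 7}  B2 = {1, 2, 6, 7}  B3 = {1, 2, 3, 5}  B4 = {1, 4, 6, 7}  B5 = {0, 2, 5, 7}
Tree: B1–B2, B1–B3, B2–B4, B1–B5

Each bag holds 4 vertices, so the decomposition has width 3, which upper-bounds the treewidth. Conversely, {0, 2, 5, 7} is a clique of size 4, and the vertices of any clique must share a bag in every tree decomposition; so some bag has ≥ 4 vertices and tw(G) ≥ 3. Hence tw(G) = 3 exactly.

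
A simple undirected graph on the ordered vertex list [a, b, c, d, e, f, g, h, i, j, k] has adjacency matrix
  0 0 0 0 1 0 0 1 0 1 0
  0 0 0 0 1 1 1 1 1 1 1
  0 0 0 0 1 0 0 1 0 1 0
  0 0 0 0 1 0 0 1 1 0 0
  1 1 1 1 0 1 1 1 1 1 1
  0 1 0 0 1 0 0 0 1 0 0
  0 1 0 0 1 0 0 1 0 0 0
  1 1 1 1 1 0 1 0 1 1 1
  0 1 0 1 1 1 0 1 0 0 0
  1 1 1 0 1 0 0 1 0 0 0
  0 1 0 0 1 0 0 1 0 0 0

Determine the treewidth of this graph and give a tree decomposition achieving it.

The largest bag has 4 vertices, giving width 3; this decomposition certifies tw(G) ≤ 3. On the other hand G contains the 4-clique {d, e, h, i}. A clique must lie in a single bag of any decomposition, so no decomposition can have width below 3. The upper and lower bounds meet at 3, so that is the treewidth.

Treewidth 3.
One optimal decomposition is:
Bags: B1 = {b, e, h, i}  B2 = {b, e, h, j}  B3 = {a, e, h, j}  B4 = {b, e, f, i}  B5 = {c, e, h, j}  B6 = {d, e, h, i}  B7 = {b, e, g, h}  B8 = {b, e, h, k}
Tree: B1–B2, B2–B3, B1–B4, B3–B5, B1–B6, B2–B7, B2–B8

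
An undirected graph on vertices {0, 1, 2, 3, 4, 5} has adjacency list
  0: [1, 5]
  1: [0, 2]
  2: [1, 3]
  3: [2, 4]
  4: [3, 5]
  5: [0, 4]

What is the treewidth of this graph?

2

A width-2 tree decomposition is:
Bags: B1 = {0, 1, 2}  B2 = {0, 2, 5}  B3 = {2, 4, 5}  B4 = {2, 3, 4}
Tree: B1–B2, B2–B3, B3–B4
Every bag has size at most 3, so the width is 3 − 1 = 2 and tw(G) ≤ 2. The edges 2–1–0–5–4–3–2 form a cycle, so G is not a tree and its treewidth is at least 2. Hence tw(G) = 2 exactly.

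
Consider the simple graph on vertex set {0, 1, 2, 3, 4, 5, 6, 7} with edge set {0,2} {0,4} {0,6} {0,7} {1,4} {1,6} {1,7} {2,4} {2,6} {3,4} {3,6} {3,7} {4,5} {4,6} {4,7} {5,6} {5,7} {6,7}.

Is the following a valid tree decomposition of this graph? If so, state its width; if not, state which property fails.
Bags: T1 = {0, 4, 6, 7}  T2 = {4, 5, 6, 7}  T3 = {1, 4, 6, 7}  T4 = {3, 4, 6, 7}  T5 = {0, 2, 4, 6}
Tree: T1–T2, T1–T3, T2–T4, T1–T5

Checking the three conditions: (i) the bags cover all of {0, 1, 2, 3, 4, 5, 6, 7}; (ii) for each edge, some bag contains both endpoints; (iii) the bags containing any fixed vertex form a subtree. All hold, so the decomposition is valid with width 4 − 1 = 3.

Yes; width 3.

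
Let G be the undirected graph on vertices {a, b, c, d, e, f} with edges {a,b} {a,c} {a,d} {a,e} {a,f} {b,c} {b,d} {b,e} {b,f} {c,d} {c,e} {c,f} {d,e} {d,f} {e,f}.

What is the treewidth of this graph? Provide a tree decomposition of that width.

Treewidth 5.
One optimal decomposition is:
Bags: B1 = {a, b, c, d, e, f}
Tree: (single bag)

A single bag containing all 6 vertices is trivially a valid decomposition of width 5. For the lower bound, the 6 vertices {a, b, c, d, e, f} are pairwise adjacent, and any tree decomposition puts a clique entirely inside one bag — forcing width ≥ 5. Hence tw(G) = 5 exactly.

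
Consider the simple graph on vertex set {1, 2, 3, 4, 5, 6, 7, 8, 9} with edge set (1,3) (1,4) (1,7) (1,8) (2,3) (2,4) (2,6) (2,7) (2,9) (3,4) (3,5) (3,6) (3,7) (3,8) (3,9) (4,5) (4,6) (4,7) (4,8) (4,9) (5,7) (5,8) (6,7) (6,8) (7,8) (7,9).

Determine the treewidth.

4

A width-4 tree decomposition is:
Bags: B1 = {3, 4, 5, 7, 8}  B2 = {3, 4, 6, 7, 8}  B3 = {2, 3, 4, 6, 7}  B4 = {2, 3, 4, 7, 9}  B5 = {1, 3, 4, 7, 8}
Tree: B1–B2, B2–B3, B3–B4, B2–B5
Each bag holds 5 vertices, so the decomposition has width 4, which upper-bounds the treewidth. For the lower bound, the 5 vertices {1, 3, 4, 7, 8} are pairwise adjacent, and any tree decomposition puts a clique entirely inside one bag — forcing width ≥ 4. Hence tw(G) = 4 exactly.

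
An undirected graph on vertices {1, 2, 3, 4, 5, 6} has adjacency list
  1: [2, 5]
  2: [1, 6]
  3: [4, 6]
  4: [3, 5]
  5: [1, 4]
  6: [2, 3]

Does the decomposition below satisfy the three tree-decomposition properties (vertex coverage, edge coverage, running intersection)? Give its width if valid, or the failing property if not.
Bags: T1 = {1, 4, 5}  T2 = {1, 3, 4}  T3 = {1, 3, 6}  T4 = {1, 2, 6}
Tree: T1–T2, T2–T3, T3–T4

Yes; width 2.

Checking the three conditions: (i) the bags cover all of {1, 2, 3, 4, 5, 6}; (ii) for each edge, some bag contains both endpoints; (iii) the bags containing any fixed vertex form a subtree. All hold, so the decomposition is valid with width 3 − 1 = 2.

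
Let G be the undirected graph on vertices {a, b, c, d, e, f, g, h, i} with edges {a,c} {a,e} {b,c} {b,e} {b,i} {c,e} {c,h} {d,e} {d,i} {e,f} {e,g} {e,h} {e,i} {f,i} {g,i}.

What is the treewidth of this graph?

2

A width-2 tree decomposition is:
Bags: B1 = {b, e, i}  B2 = {b, c, e}  B3 = {e, f, i}  B4 = {c, e, h}  B5 = {d, e, i}  B6 = {e, g, i}  B7 = {a, c, e}
Tree: B1–B2, B1–B3, B2–B4, B3–B5, B5–B6, B4–B7
Every bag has size at most 3, so the width is 3 − 1 = 2 and tw(G) ≤ 2. For the lower bound, the 3 vertices {c, e, h} are pairwise adjacent, and any tree decomposition puts a clique entirely inside one bag — forcing width ≥ 2. Hence tw(G) = 2 exactly.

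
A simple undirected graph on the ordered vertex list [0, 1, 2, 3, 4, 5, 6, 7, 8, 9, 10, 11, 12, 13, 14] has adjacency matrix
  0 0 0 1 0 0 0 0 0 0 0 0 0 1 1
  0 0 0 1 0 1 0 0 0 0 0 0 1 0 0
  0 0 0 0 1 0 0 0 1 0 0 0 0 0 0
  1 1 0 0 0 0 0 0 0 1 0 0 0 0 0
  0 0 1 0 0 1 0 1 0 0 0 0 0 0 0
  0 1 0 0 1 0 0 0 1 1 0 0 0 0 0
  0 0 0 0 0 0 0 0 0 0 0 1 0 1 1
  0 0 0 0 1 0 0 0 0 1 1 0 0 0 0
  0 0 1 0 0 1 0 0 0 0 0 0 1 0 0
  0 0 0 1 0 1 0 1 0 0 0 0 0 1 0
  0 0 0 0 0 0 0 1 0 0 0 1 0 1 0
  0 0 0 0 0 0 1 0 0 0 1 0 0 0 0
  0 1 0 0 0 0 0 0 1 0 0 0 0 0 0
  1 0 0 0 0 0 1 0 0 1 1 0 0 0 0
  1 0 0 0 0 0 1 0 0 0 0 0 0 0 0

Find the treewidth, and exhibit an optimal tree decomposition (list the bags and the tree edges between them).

Each bag holds 4 vertices, so the decomposition has width 3, which upper-bounds the treewidth. For the lower bound: the 4 vertex sets {6,11,14}, {0}, {13}, {3,7,9,10} are disjoint, each induces a connected subgraph, and every pair is joined by at least one edge of G. Contracting each set to a single vertex therefore yields K_{4} as a minor, and since treewidth is minor-monotone, tw(G) ≥ tw(K_{4}) = 3. Combining the bounds, tw(G) = 3.

Treewidth 3.
One optimal decomposition is:
Bags: B1 = {0, 6, 11, 14}  B2 = {0, 6, 11, 13}  B3 = {0, 10, 11, 13}  B4 = {0, 3, 10, 13}  B5 = {3, 9, 10, 13}  B6 = {3, 7, 9, 10}  B7 = {1, 3, 7, 9}  B8 = {1, 5, 7, 9}  B9 = {1, 4, 5, 7}  B10 = {1, 4, 5, 12}  B11 = {4, 5, 8, 12}  B12 = {2, 4, 8, 12}
Tree: B1–B2, B2–B3, B3–B4, B4–B5, B5–B6, B6–B7, B7–B8, B8–B9, B9–B10, B10–B11, B11–B12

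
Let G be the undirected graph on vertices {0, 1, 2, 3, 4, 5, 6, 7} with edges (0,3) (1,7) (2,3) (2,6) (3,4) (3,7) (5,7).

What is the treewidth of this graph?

1

A width-1 tree decomposition is:
Bags: B1 = {3, 4}  B2 = {0, 3}  B3 = {3, 7}  B4 = {2, 3}  B5 = {5, 7}  B6 = {2, 6}  B7 = {1, 7}
Tree: B1–B2, B1–B3, B2–B4, B3–B5, B4–B6, B5–B7
Every bag has size at most 2, so the width is 2 − 1 = 1 and tw(G) ≤ 1. G has an edge, so its treewidth is at least 1. Hence tw(G) = 1 exactly.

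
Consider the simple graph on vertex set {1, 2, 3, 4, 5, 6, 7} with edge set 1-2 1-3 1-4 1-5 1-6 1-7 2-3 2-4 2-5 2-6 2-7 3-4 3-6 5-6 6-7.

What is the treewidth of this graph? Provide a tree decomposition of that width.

Treewidth 3.
One such decomposition:
Bags: B1 = {1, 2, 6, 7}  B2 = {1, 2, 5, 6}  B3 = {1, 2, 3, 6}  B4 = {1, 2, 3, 4}
Tree: B1–B2, B1–B3, B3–B4

Each bag holds 4 vertices, so the decomposition has width 3, which upper-bounds the treewidth. Conversely, {1, 2, 3, 4} is a clique of size 4, and the vertices of any clique must share a bag in every tree decomposition; so some bag has ≥ 4 vertices and tw(G) ≥ 3. Combining the bounds, tw(G) = 3.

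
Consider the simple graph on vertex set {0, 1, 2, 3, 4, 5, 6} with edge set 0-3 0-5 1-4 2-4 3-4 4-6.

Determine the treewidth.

1

A width-1 tree decomposition is:
Bags: B1 = {1, 4}  B2 = {4, 6}  B3 = {3, 4}  B4 = {0, 3}  B5 = {2, 4}  B6 = {0, 5}
Tree: B1–B2, B1–B3, B3–B4, B1–B5, B4–B6
Each bag holds 2 vertices, so the decomposition has width 1, which upper-bounds the treewidth. Any graph with an edge has treewidth ≥ 1, and G has the edge 1–4. Combining the bounds, tw(G) = 1.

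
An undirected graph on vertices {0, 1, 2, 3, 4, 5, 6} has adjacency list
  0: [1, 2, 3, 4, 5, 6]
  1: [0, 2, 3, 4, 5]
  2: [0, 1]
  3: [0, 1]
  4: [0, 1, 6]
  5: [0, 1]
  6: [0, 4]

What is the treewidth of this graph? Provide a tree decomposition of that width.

Treewidth 2.
Bags: B1 = {0, 1, 2}  B2 = {0, 1, 3}  B3 = {0, 1, 4}  B4 = {0, 4, 6}  B5 = {0, 1, 5}
Tree: B1–B2, B2–B3, B3–B4, B2–B5

The largest bag has 3 vertices, giving width 2; this decomposition certifies tw(G) ≤ 2. For the lower bound, the 3 vertices {0, 1, 2} are pairwise adjacent, and any tree decomposition puts a clique entirely inside one bag — forcing width ≥ 2. Combining the bounds, tw(G) = 2.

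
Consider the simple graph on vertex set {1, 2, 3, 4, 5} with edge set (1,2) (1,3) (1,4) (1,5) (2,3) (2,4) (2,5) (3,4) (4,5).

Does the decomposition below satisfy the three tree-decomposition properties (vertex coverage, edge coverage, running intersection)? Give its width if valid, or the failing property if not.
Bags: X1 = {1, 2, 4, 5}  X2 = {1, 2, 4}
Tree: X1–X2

No — vertex 3 appears in no bag.

A tree decomposition must satisfy three properties: every vertex lies in some bag; for every edge, both endpoints lie together in some bag; and for every vertex, the bags containing it form a connected subtree. Here vertex 3 appears in no bag, so the decomposition is invalid.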